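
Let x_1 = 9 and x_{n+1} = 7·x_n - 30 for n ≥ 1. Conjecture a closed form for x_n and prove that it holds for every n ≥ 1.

Computing the first terms: x_1 = 9, x_2 = 33, x_3 = 201. This suggests x_n = 4·7^(n - 1) + 5.
When n = 1: the formula gives 9 = 9 = x_1.
Inductive step: suppose the statement holds for some k ≥ 1, so x_k = 4·7^(k - 1) + 5.
Then x_{k+1} = 7·x_k - 30 = 7·(4·7^(k - 1) + 5) - 30 = 4·7^k + 5 = 4·7^((k+1) - 1) + 5,
which is the claimed formula at n = k+1.
By induction, the statement is established for all n ≥ 1.

x_n = 4·7^(n - 1) + 5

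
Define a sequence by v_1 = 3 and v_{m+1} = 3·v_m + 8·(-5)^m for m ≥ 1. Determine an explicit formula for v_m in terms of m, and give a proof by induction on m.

Computing the first terms: v_1 = 3, v_2 = -31, v_3 = 107. This suggests v_m = -(-5)^m - 2·3^(m - 1).
Base case (m = 1): the formula gives 3 = 3 = v_1.
For the inductive step, assume it holds for an arbitrary k ≥ 1, so v_k = -(-5)^k - 2·3^(k - 1).
Then v_{k+1} = 3·v_k + 8·(-5)^k = 3·(-(-5)^k - 2·3^(k - 1)) + 8·(-5)^k = -(-5)^(k + 1) - 2·3^k = -(-5)^(k+1) - 2·3^((k+1) - 1),
which is the claimed formula at m = k+1.
By the principle of mathematical induction, the result holds for all m ≥ 1.

v_m = -(-5)^m - 2·3^(m - 1)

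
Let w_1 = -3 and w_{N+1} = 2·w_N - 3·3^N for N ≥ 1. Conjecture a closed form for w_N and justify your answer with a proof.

w_N = 3·2^N - 3^(N + 1)

Computing the first terms: w_1 = -3, w_2 = -15, w_3 = -57. This suggests w_N = 3·2^N - 3^(N + 1).
When N = 1: the formula gives -3 = -3 = w_1.
Suppose the result is true for N = r, so w_r = 3·2^r - 3^(r + 1).
Then w_{r+1} = 2·w_r - 3·3^r = 2·(3·2^r - 3^(r + 1)) - 3·3^r = 3·2^(r + 1) - 3^(r + 2) = 3·2^(r+1) - 3^((r+1) + 1),
which is the claimed formula at N = r+1.
By the principle of mathematical induction, the result holds for all N ≥ 1.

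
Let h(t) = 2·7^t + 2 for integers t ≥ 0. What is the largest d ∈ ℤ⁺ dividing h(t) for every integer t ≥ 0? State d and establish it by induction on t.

Computing the first values: h(0) = 4 and h(1) = 16; gcd(4, 16) = 4, so d ≤ 4.
We prove 4 | 2·7^t + 2 for all t ≥ 0 by induction on t.
For the base case t = 0: h(0) = 4 = 4·(1), so 4 | h(0).
Inductive step: suppose the statement holds for some m ≥ 0, i.e. 4 | h(m). Then
h(m+1) = 2·7^(m+1) + 2 = 7·(2·7^m + 2) - 12 = 7·h(m) - 12. The first term is divisible by 4 by the inductive hypothesis, and -12 is divisible by 4. Hence 4 | h(m+1).
By the principle of mathematical induction, the result holds for all t ≥ 0.
Therefore the largest such d is 4.

d = 4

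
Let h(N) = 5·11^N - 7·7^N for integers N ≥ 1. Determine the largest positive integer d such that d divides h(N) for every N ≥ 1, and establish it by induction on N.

d = 2

Computing the first values: h(1) = 6 and h(2) = 262; gcd(6, 262) = 2, so d ≤ 2.
We prove 2 | 5·11^N - 7·7^N for all N ≥ 1 by induction on N.
Base step (N = 1): h(1) = 6 = 2·(3), so 2 | h(1).
Suppose the result is true for N = p, i.e. 2 | h(p). Then
h(p+1) − 11·h(p) = (5·11^(p+1) - 7·7^(p+1)) − 11·(5·11^p - 7·7^p) = (-7)·7^p·(7 − 11) = (28)·7^p. Since 2 | h(p) by the inductive hypothesis, 2 | 11·h(p); and 2 | 28 since 28 = 2·14. Therefore 2 | h(p+1).
By induction, the statement is established for all N ≥ 1.
Therefore the largest such d is 2.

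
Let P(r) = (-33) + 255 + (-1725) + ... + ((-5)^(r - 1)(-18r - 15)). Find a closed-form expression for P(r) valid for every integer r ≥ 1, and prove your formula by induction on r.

We claim P(r) = 3(-5)^r(r + 1) - 3 for all r ≥ 1.
Base case (r = 1): P(1) = -33, and the closed form gives -33. They agree.
Inductive step: suppose the statement holds for some j ≥ 1, so P(j) = 3(-5)^j(j + 1) - 3.
Then P(j+1) = P(j) + ((-5)^j(-18j - 33)) = (3(-5)^j(j + 1) - 3) + ((-5)^j(-18j - 33)).
Simplifying, P(j+1) = -15(-5)^j·j - 30(-5)^j - 3 = 3(-5)^(j+1)((j+1) + 1) - 3,
which is the closed form with r = j+1.
By the principle of mathematical induction, the result holds for all r ≥ 1.

P(r) = 3(-5)^r(r + 1) - 3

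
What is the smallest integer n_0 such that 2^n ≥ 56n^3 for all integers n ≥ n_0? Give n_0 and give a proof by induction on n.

At n = 18: 262144 < 326592, so the inequality fails and n_0 ≥ 19. We prove 2^n ≥ 56n^3 for all n ≥ 19.
Base step (n = 19): 2^n = 524288 and 56n^3 = 384104, so 524288 ≥ 384104.
Inductive step: assume the claim holds for n = r, so 2^r ≥ 56r^3.
Then 2^(r + 1) = 2·(2^r) ≥ 2·(56r^3).
Also, for r ≥ 19 we have 2·(56r^3) ≥ 56(r+1)^3, since 2 ≥ (1 + 1/r)^3 for all r ≥ 19.
Combining, 2^(r + 1) ≥ 56(r+1)^3.
Hence, by induction on n, the claim holds for every n ≥ 19.
Hence the smallest such n_0 is 19.

n_0 = 19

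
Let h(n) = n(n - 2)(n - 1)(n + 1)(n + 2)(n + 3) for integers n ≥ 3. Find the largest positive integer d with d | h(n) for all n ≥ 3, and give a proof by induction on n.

d = 720

Computing the first values: h(3) = 720 and h(4) = 5040; gcd(720, 5040) = 720, so d ≤ 720.
We prove 720 | n(n - 2)(n - 1)(n + 1)(n + 2)(n + 3) for all n ≥ 3 by induction on n.
When n = 3: h(3) = 720 = 720·(1), so 720 | h(3).
For the inductive step, assume it holds for an arbitrary k ≥ 3, i.e. 720 | h(k). Then
h(k+1) − h(k) = (k-1)·k·(k+1)·(k+2)·(k+3)·(k+4) − (k-2)·(k-1)·k·(k+1)·(k+2)·(k+3) = (k-1)·k·(k+1)·(k+2)·(k+3)·[(k+4) − (k-2)] = 6·(k-1)·k·(k+1)·(k+2)·(k+3). The product of 5 consecutive integers is divisible by (5)! = 120, so h(k+1) − h(k) is divisible by 6·120 = 720. By the inductive hypothesis 720 | h(k), hence 720 | h(k+1).
This completes the induction.
Therefore the largest such d is 720.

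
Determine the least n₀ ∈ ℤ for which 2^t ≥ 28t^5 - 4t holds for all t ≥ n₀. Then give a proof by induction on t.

n₀ = 30

At t = 29: 536870912 < 574312056, so the inequality fails and n₀ ≥ 30. We prove 2^t ≥ 28t^5 - 4t for all t ≥ 30.
Base case (t = 30): 2^t = 1073741824 and 28t^5 - 4t = 680399880, so 1073741824 ≥ 680399880.
Inductive step: suppose the statement holds for some p ≥ 30, so 2^p ≥ 28p^5 - 4p.
Then 2^(p + 1) = 2·(2^p) ≥ 2·(28p^5 - 4p).
Also, for p ≥ 30 we have 2·(28p^5 - 4p) ≥ 28(p+1)^5 - 4(p+1), since 2·(28p^5 - 4p) − (28(p+1)^5 - 4(p+1)) = 28p^5 - 140p^4 - 280p^3 - 280p^2 - 144p - 24, which is nonnegative for all p ≥ 30.
Combining, 2^(p + 1) ≥ 28(p+1)^5 - 4(p+1).
By the principle of mathematical induction, the result holds for all t ≥ 30.
Hence the smallest such n₀ is 30.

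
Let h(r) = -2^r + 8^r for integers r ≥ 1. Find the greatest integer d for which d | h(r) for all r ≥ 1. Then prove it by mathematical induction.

d = 6

Computing the first values: h(1) = 6 and h(2) = 60; gcd(6, 60) = 6, so d ≤ 6.
We prove 6 | -2^r + 8^r for all r ≥ 1 by induction on r.
Base step (r = 1): h(1) = 6 = 6·(1), so 6 | h(1).
For the inductive step, assume it holds for an arbitrary k ≥ 1, i.e. 6 | h(k). Then
8^{k+1} − 2^{k+1} = 8·8^k − 2·2^k = 8·(8^k − 2^k) + (6)·2^k. The first term is divisible by 6 by the inductive hypothesis, and the second term (6)·2^k is divisible by 6 since 6 | 6. Hence 6 | h(k+1).
Hence, by induction on r, the claim holds for every r ≥ 1.
Therefore the largest such d is 6.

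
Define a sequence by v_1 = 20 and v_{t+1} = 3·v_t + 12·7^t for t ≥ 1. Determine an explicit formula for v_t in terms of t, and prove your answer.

v_t = -3^(t - 1) + 3·7^t

Computing the first terms: v_1 = 20, v_2 = 144, v_3 = 1020. This suggests v_t = -3^(t - 1) + 3·7^t.
Base step (t = 1): the formula gives 20 = 20 = v_1.
Suppose the result is true for t = p, so v_p = -3^(p - 1) + 3·7^p.
Then v_{p+1} = 3·v_p + 12·7^p = 3·(-3^(p - 1) + 3·7^p) + 12·7^p = -3^p + 3·7^(p + 1) = -3^((p+1) - 1) + 3·7^(p+1),
which is the claimed formula at t = p+1.
This completes the induction.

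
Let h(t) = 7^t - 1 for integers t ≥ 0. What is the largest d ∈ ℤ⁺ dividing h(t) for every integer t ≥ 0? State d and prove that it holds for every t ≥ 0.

d = 6

Computing the first values: h(0) = 0 and h(1) = 6; gcd(0, 6) = 6, so d ≤ 6.
We prove 6 | 7^t - 1 for all t ≥ 0 by induction on t.
Base step (t = 0): h(0) = 0 = 6·(0), so 6 | h(0).
For the inductive step, assume it holds for an arbitrary k ≥ 0, i.e. 6 | h(k). Then
h(k+1) = 7^(k+1) - 1 = 7·(7^k - 1) + 6 = 7·h(k) + 6. The first term is divisible by 6 by the inductive hypothesis, and 6 is divisible by 6. Hence 6 | h(k+1).
By the principle of mathematical induction, the result holds for all t ≥ 0.
Therefore the largest such d is 6.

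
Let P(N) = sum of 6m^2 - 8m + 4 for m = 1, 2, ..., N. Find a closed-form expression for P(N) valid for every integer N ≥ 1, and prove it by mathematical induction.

P(N) = N(2N^2 - N + 1)

We claim P(N) = N(2N^2 - N + 1) for all N ≥ 1.
Base step (N = 1): P(1) = 2, and the closed form gives 2. They agree.
Inductive step: assume the claim holds for N = m, so P(m) = m(2m^2 - m + 1).
Then P(m+1) = P(m) + (6m^2 + 4m + 2) = (m(2m^2 - m + 1)) + (6m^2 + 4m + 2).
Simplifying, P(m+1) = (m + 1)(2m^2 + 3m + 2) = (m+1)(2(m+1)^2 - (m+1) + 1),
which is the closed form with N = m+1.
Hence, by induction on N, the claim holds for every N ≥ 1.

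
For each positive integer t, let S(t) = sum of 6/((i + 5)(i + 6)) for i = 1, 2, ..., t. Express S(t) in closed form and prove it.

S(t) = t/(t + 6)

We claim S(t) = t/(t + 6) for all t ≥ 1.
Base step (t = 1): S(1) = 1/7, and the closed form gives 1/7. They agree.
Suppose the result is true for t = i, so S(i) = i/(i + 6).
Then S(i+1) = S(i) + (6/((i + 6)(i + 7))) = (i/(i + 6)) + (6/((i + 6)(i + 7))).
Simplifying, S(i+1) = (i + 1)/(i + 7) = (i+1)/((i+1) + 6),
which is the closed form with t = i+1.
This completes the induction.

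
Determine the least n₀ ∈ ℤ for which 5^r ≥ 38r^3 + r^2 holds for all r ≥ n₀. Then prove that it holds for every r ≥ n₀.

n₀ = 6

At r = 5: 3125 < 4775, so the inequality fails and n₀ ≥ 6. We prove 5^r ≥ 38r^3 + r^2 for all r ≥ 6.
For the base case r = 6: 5^r = 15625 and 38r^3 + r^2 = 8244, so 15625 ≥ 8244.
Inductive step: assume the claim holds for r = k, so 5^k ≥ 38k^3 + k^2.
Then 5^(k + 1) = 5·(5^k) ≥ 5·(38k^3 + k^2).
Also, for k ≥ 6 we have 5·(38k^3 + k^2) ≥ 38(k+1)^3 + (k+1)^2, since 5·(38k^3 + k^2) − (38(k+1)^3 + (k+1)^2) = 152k^3 - 110k^2 - 116k - 39, which is nonnegative for all k ≥ 6.
Combining, 5^(k + 1) ≥ 38(k+1)^3 + (k+1)^2.
This completes the induction.
Hence the smallest such n₀ is 6.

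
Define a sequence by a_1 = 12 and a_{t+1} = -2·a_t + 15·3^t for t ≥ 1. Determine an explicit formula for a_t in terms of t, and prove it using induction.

Computing the first terms: a_1 = 12, a_2 = 21, a_3 = 93. This suggests a_t = 3(-2)^(t - 1) + 3^(t + 1).
Base step (t = 1): the formula gives 12 = 12 = a_1.
Inductive step: assume the claim holds for t = p, so a_p = 3(-2)^(p - 1) + 3^(p + 1).
Then a_{p+1} = -2·a_p + 15·3^p = -2·(3(-2)^(p - 1) + 3^(p + 1)) + 15·3^p = 3(-2)^p + 3^(p + 2) = 3(-2)^((p+1) - 1) + 3^((p+1) + 1),
which is the claimed formula at t = p+1.
Hence, by induction on t, the claim holds for every t ≥ 1.

a_t = 3(-2)^(t - 1) + 3^(t + 1)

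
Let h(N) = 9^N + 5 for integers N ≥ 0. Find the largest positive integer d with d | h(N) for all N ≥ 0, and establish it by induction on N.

Computing the first values: h(0) = 6 and h(1) = 14; gcd(6, 14) = 2, so d ≤ 2.
We prove 2 | 9^N + 5 for all N ≥ 0 by induction on N.
For the base case N = 0: h(0) = 6 = 2·(3), so 2 | h(0).
Inductive step: suppose the statement holds for some m ≥ 0, i.e. 2 | h(m). Then
h(m+1) = 9^(m+1) + 5 = 9·(9^m + 5) - 40 = 9·h(m) - 40. The first term is divisible by 2 by the inductive hypothesis, and -40 is divisible by 2. Hence 2 | h(m+1).
By the principle of mathematical induction, the result holds for all N ≥ 0.
Therefore the largest such d is 2.

d = 2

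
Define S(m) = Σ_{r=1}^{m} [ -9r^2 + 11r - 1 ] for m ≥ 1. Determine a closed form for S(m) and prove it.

We claim S(m) = -m(3m^2 - m - 3) for all m ≥ 1.
When m = 1: S(1) = 1, and the closed form gives 1. They agree.
Inductive step: suppose the statement holds for some r ≥ 1, so S(r) = r(-3r^2 + r + 3).
Then S(r+1) = S(r) + (-9r^2 - 7r + 1) = (r(-3r^2 + r + 3)) + (-9r^2 - 7r + 1).
Simplifying, S(r+1) = -(r + 1)(3r^2 + 5r - 1) = -(r+1)(3(r+1)^2 - (r+1) - 3),
which is the closed form with m = r+1.
Hence, by induction on m, the claim holds for every m ≥ 1.

S(m) = -m(3m^2 - m - 3)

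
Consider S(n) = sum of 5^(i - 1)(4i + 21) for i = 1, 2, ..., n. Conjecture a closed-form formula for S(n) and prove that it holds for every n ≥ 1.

S(n) = 5^n(n + 5) - 5

We claim S(n) = 5^n(n + 5) - 5 for all n ≥ 1.
Base step (n = 1): S(1) = 25, and the closed form gives 25. They agree.
Inductive step: suppose the statement holds for some i ≥ 1, so S(i) = 5^i(i + 5) - 5.
Then S(i+1) = S(i) + (5^i(4i + 25)) = (5^i(i + 5) - 5) + (5^i(4i + 25)).
Simplifying, S(i+1) = 5·5^i·i + 30·5^i - 5 = 5^(i+1)((i+1) + 5) - 5,
which is the closed form with n = i+1.
Hence, by induction on n, the claim holds for every n ≥ 1.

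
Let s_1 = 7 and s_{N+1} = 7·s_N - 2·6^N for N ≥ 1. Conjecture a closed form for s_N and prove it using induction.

s_N = 2·6^N - 5·7^(N - 1)

Computing the first terms: s_1 = 7, s_2 = 37, s_3 = 187. This suggests s_N = 2·6^N - 5·7^(N - 1).
Base case (N = 1): the formula gives 7 = 7 = s_1.
Suppose the result is true for N = i, so s_i = 2·6^i - 5·7^(i - 1).
Then s_{i+1} = 7·s_i - 2·6^i = 7·(2·6^i - 5·7^(i - 1)) - 2·6^i = 2·6^(i + 1) - 5·7^i = 2·6^(i+1) - 5·7^((i+1) - 1),
which is the claimed formula at N = i+1.
By induction, the statement is established for all N ≥ 1.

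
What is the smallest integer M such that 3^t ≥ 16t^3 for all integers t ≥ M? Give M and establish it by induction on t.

At t = 8: 6561 < 8192, so the inequality fails and M ≥ 9. We prove 3^t ≥ 16t^3 for all t ≥ 9.
When t = 9: 3^t = 19683 and 16t^3 = 11664, so 19683 ≥ 11664.
Suppose the result is true for t = r, so 3^r ≥ 16r^3.
Then 3^(r + 1) = 3·(3^r) ≥ 3·(16r^3).
Also, for r ≥ 9 we have 3·(16r^3) ≥ 16(r+1)^3, since 3 ≥ (1 + 1/r)^3 for all r ≥ 9.
Combining, 3^(r + 1) ≥ 16(r+1)^3.
By induction, the statement is established for all t ≥ 9.
Hence the smallest such M is 9.

M = 9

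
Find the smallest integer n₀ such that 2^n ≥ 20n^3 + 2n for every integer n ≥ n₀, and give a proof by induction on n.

At n = 16: 65536 < 81952, so the inequality fails and n₀ ≥ 17. We prove 2^n ≥ 20n^3 + 2n for all n ≥ 17.
When n = 17: 2^n = 131072 and 20n^3 + 2n = 98294, so 131072 ≥ 98294.
Inductive step: suppose the statement holds for some m ≥ 17, so 2^m ≥ 20m^3 + 2m.
Then 2^(m + 1) = 2·(2^m) ≥ 2·(20m^3 + 2m).
Also, for m ≥ 17 we have 2·(20m^3 + 2m) ≥ 20(m+1)^3 + 2(m+1), since 2·(20m^3 + 2m) − (20(m+1)^3 + 2(m+1)) = 20m^3 - 60m^2 - 58m - 22, which is nonnegative for all m ≥ 17.
Combining, 2^(m + 1) ≥ 20(m+1)^3 + 2(m+1).
Hence, by induction on n, the claim holds for every n ≥ 17.
Hence the smallest such n₀ is 17.

n₀ = 17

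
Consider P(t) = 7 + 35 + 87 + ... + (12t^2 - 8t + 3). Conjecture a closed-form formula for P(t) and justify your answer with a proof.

P(t) = t(4t^2 + 2t + 1)

We claim P(t) = t(4t^2 + 2t + 1) for all t ≥ 1.
Base step (t = 1): P(1) = 7, and the closed form gives 7. They agree.
For the inductive step, assume it holds for an arbitrary r ≥ 1, so P(r) = r(4r^2 + 2r + 1).
Then P(r+1) = P(r) + (12r^2 + 16r + 7) = (r(4r^2 + 2r + 1)) + (12r^2 + 16r + 7).
Simplifying, P(r+1) = (r + 1)(4r^2 + 10r + 7) = (r+1)(4(r+1)^2 + 2(r+1) + 1),
which is the closed form with t = r+1.
This completes the induction.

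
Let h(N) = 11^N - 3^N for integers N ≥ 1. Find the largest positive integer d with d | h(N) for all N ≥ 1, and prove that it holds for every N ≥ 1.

d = 8

Computing the first values: h(1) = 8 and h(2) = 112; gcd(8, 112) = 8, so d ≤ 8.
We prove 8 | 11^N - 3^N for all N ≥ 1 by induction on N.
Base step (N = 1): h(1) = 8 = 8·(1), so 8 | h(1).
Inductive step: suppose the statement holds for some k ≥ 1, i.e. 8 | h(k). Then
11^{k+1} − 3^{k+1} = 11·11^k − 3·3^k = 11·(11^k − 3^k) + (8)·3^k. The first term is divisible by 8 by the inductive hypothesis, and the second term (8)·3^k is divisible by 8 since 8 | 8. Hence 8 | h(k+1).
By induction, the statement is established for all N ≥ 1.
Therefore the largest such d is 8.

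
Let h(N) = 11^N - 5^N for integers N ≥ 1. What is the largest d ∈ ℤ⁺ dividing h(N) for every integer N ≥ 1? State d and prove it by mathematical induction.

d = 6

Computing the first values: h(1) = 6 and h(2) = 96; gcd(6, 96) = 6, so d ≤ 6.
We prove 6 | 11^N - 5^N for all N ≥ 1 by induction on N.
For the base case N = 1: h(1) = 6 = 6·(1), so 6 | h(1).
Inductive step: assume the claim holds for N = k, i.e. 6 | h(k). Then
11^{k+1} − 5^{k+1} = 11·11^k − 5·5^k = 11·(11^k − 5^k) + (6)·5^k. The first term is divisible by 6 by the inductive hypothesis, and the second term (6)·5^k is divisible by 6 since 6 | 6. Hence 6 | h(k+1).
By induction, the statement is established for all N ≥ 1.
Therefore the largest such d is 6.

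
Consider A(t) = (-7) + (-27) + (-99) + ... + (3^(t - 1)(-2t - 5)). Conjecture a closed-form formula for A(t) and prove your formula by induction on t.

A(t) = -3^t(t + 2) + 2

We claim A(t) = -3^t(t + 2) + 2 for all t ≥ 1.
Base step (t = 1): A(1) = -7, and the closed form gives -7. They agree.
Suppose the result is true for t = r, so A(r) = -3^r(r + 2) + 2.
Then A(r+1) = A(r) + (3^r(-2r - 7)) = (-3^r(r + 2) + 2) + (3^r(-2r - 7)).
Simplifying, A(r+1) = -3^(r + 1)r - 3^(r + 2) + 2 = -3^(r+1)((r+1) + 2) + 2,
which is the closed form with t = r+1.
By the principle of mathematical induction, the result holds for all t ≥ 1.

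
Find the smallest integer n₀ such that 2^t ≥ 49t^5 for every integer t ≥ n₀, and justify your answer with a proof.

n₀ = 31

At t = 30: 1073741824 < 1190700000, so the inequality fails and n₀ ≥ 31. We prove 2^t ≥ 49t^5 for all t ≥ 31.
Base case (t = 31): 2^t = 2147483648 and 49t^5 = 1402828399, so 2147483648 ≥ 1402828399.
Inductive step: suppose the statement holds for some i ≥ 31, so 2^i ≥ 49i^5.
Then 2^(i + 1) = 2·(2^i) ≥ 2·(49i^5).
Also, for i ≥ 31 we have 2·(49i^5) ≥ 49(i+1)^5, since 2 ≥ (1 + 1/i)^5 for all i ≥ 31.
Combining, 2^(i + 1) ≥ 49(i+1)^5.
Hence, by induction on t, the claim holds for every t ≥ 31.
Hence the smallest such n₀ is 31.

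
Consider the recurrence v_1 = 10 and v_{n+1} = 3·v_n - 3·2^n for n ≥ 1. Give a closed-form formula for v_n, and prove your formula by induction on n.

v_n = 3·2^n + 4·3^(n - 1)

Computing the first terms: v_1 = 10, v_2 = 24, v_3 = 60. This suggests v_n = 3·2^n + 4·3^(n - 1).
Base step (n = 1): the formula gives 10 = 10 = v_1.
For the inductive step, assume it holds for an arbitrary j ≥ 1, so v_j = 3·2^j + 4·3^(j - 1).
Then v_{j+1} = 3·v_j - 3·2^j = 3·(3·2^j + 4·3^(j - 1)) - 3·2^j = 3·2^(j + 1) + 4·3^j = 3·2^(j+1) + 4·3^((j+1) - 1),
which is the claimed formula at n = j+1.
By the principle of mathematical induction, the result holds for all n ≥ 1.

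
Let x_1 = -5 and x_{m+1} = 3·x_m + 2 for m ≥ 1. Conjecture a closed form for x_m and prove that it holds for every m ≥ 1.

x_m = -4·3^(m - 1) - 1

Computing the first terms: x_1 = -5, x_2 = -13, x_3 = -37. This suggests x_m = -4·3^(m - 1) - 1.
When m = 1: the formula gives -5 = -5 = x_1.
Inductive step: assume the claim holds for m = p, so x_p = -4·3^(p - 1) - 1.
Then x_{p+1} = 3·x_p + 2 = 3·(-4·3^(p - 1) - 1) + 2 = -4·3^p - 1 = -4·3^((p+1) - 1) - 1,
which is the claimed formula at m = p+1.
By the principle of mathematical induction, the result holds for all m ≥ 1.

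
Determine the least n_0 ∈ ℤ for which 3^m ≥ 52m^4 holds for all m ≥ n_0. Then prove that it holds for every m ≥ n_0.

n_0 = 13

At m = 12: 531441 < 1078272, so the inequality fails and n_0 ≥ 13. We prove 3^m ≥ 52m^4 for all m ≥ 13.
Base step (m = 13): 3^m = 1594323 and 52m^4 = 1485172, so 1594323 ≥ 1485172.
Inductive step: assume the claim holds for m = i, so 3^i ≥ 52i^4.
Then 3^(i + 1) = 3·(3^i) ≥ 3·(52i^4).
Also, for i ≥ 13 we have 3·(52i^4) ≥ 52(i+1)^4, since 3 ≥ (1 + 1/i)^4 for all i ≥ 13.
Combining, 3^(i + 1) ≥ 52(i+1)^4.
Hence, by induction on m, the claim holds for every m ≥ 13.
Hence the smallest such n_0 is 13.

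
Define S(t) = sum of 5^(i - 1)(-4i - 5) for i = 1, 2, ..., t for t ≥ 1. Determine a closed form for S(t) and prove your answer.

We claim S(t) = -5^t(t + 1) + 1 for all t ≥ 1.
For the base case t = 1: S(1) = -9, and the closed form gives -9. They agree.
For the inductive step, assume it holds for an arbitrary i ≥ 1, so S(i) = -5^i(i + 1) + 1.
Then S(i+1) = S(i) + (5^i(-4i - 9)) = (-5^i(i + 1) + 1) + (5^i(-4i - 9)).
Simplifying, S(i+1) = -5·5^i·i - 10·5^i + 1 = -5^(i+1)((i+1) + 1) + 1,
which is the closed form with t = i+1.
Hence, by induction on t, the claim holds for every t ≥ 1.

S(t) = -5^t(t + 1) + 1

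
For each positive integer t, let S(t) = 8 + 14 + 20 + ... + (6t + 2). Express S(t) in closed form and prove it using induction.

We claim S(t) = t(3t + 5) for all t ≥ 1.
Base case (t = 1): S(1) = 8, and the closed form gives 8. They agree.
Inductive step: assume the claim holds for t = r, so S(r) = r(3r + 5).
Then S(r+1) = S(r) + (6r + 8) = (r(3r + 5)) + (6r + 8).
Simplifying, S(r+1) = (r + 1)(3r + 8) = (r+1)(3(r+1) + 5),
which is the closed form with t = r+1.
Hence, by induction on t, the claim holds for every t ≥ 1.

S(t) = t(3t + 5)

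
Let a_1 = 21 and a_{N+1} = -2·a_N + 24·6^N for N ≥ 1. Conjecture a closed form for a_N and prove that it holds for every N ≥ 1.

a_N = 3(-2)^(N - 1) + 3·6^N

Computing the first terms: a_1 = 21, a_2 = 102, a_3 = 660. This suggests a_N = 3(-2)^(N - 1) + 3·6^N.
For the base case N = 1: the formula gives 21 = 21 = a_1.
Inductive step: suppose the statement holds for some k ≥ 1, so a_k = 3(-2)^(k - 1) + 3·6^k.
Then a_{k+1} = -2·a_k + 24·6^k = -2·(3(-2)^(k - 1) + 3·6^k) + 24·6^k = 3(-2)^k + 3·6^(k + 1) = 3(-2)^((k+1) - 1) + 3·6^(k+1),
which is the claimed formula at N = k+1.
This completes the induction.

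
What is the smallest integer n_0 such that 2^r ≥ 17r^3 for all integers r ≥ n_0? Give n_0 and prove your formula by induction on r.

n_0 = 17

At r = 16: 65536 < 69632, so the inequality fails and n_0 ≥ 17. We prove 2^r ≥ 17r^3 for all r ≥ 17.
Base case (r = 17): 2^r = 131072 and 17r^3 = 83521, so 131072 ≥ 83521.
For the inductive step, assume it holds for an arbitrary i ≥ 17, so 2^i ≥ 17i^3.
Then 2^(i + 1) = 2·(2^i) ≥ 2·(17i^3).
Also, for i ≥ 17 we have 2·(17i^3) ≥ 17(i+1)^3, since 2 ≥ (1 + 1/i)^3 for all i ≥ 17.
Combining, 2^(i + 1) ≥ 17(i+1)^3.
By the principle of mathematical induction, the result holds for all r ≥ 17.
Hence the smallest such n_0 is 17.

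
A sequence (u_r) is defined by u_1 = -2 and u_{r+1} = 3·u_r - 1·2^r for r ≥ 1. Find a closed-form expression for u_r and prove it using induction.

u_r = 2^r - 4·3^(r - 1)

Computing the first terms: u_1 = -2, u_2 = -8, u_3 = -28. This suggests u_r = 2^r - 4·3^(r - 1).
Base case (r = 1): the formula gives -2 = -2 = u_1.
Inductive step: suppose the statement holds for some m ≥ 1, so u_m = 2^m - 4·3^(m - 1).
Then u_{m+1} = 3·u_m - 1·2^m = 3·(2^m - 4·3^(m - 1)) - 1·2^m = 2^(m + 1) - 4·3^m = 2^(m+1) - 4·3^((m+1) - 1),
which is the claimed formula at r = m+1.
Hence, by induction on r, the claim holds for every r ≥ 1.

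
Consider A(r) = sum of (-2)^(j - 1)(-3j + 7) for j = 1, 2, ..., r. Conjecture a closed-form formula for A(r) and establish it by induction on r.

A(r) = (-2)^r(r - 2) + 2

We claim A(r) = (-2)^r(r - 2) + 2 for all r ≥ 1.
For the base case r = 1: A(1) = 4, and the closed form gives 4. They agree.
Inductive step: assume the claim holds for r = j, so A(j) = (-2)^j(j - 2) + 2.
Then A(j+1) = A(j) + ((-2)^j(-3j + 4)) = ((-2)^j(j - 2) + 2) + ((-2)^j(-3j + 4)).
Simplifying, A(j+1) = -2(-2)^j·j + 2(-2)^j + 2 = (-2)^(j+1)((j+1) - 2) + 2,
which is the closed form with r = j+1.
Hence, by induction on r, the claim holds for every r ≥ 1.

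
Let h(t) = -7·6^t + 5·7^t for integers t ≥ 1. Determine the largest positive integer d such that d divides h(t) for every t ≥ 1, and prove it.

d = 7

Computing the first values: h(1) = -7 and h(2) = -7; gcd(-7, -7) = 7, so d ≤ 7.
We prove 7 | -7·6^t + 5·7^t for all t ≥ 1 by induction on t.
Base case (t = 1): h(1) = -7 = 7·(-1), so 7 | h(1).
Inductive step: assume the claim holds for t = r, i.e. 7 | h(r). Then
h(r+1) − 7·h(r) = (-7·6^(r+1) + 5·7^(r+1)) − 7·(-7·6^r + 5·7^r) = (-7)·6^r·(6 − 7) = (7)·6^r. Since 7 | h(r) by the inductive hypothesis, 7 | 7·h(r); and 7 | 7 since 7 = 7·1. Therefore 7 | h(r+1).
By induction, the statement is established for all t ≥ 1.
Therefore the largest such d is 7.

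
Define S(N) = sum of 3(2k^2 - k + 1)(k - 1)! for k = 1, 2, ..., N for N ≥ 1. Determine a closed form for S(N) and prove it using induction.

S(N) = (6N + 3)N! - 3

We claim S(N) = (6N + 3)N! - 3 for all N ≥ 1.
Base case (N = 1): S(1) = 6, and the closed form gives 6. They agree.
Inductive step: assume the claim holds for N = k, so S(k) = (6k + 3)k! - 3.
Then S(k+1) = S(k) + (3(2k^2 + 3k + 2)k!) = ((6k + 3)k! - 3) + (3(2k^2 + 3k + 2)k!).
Simplifying, S(k+1) = (6(k+1) + 3)(k+1)! - 3,
which is the closed form with N = k+1.
Hence, by induction on N, the claim holds for every N ≥ 1.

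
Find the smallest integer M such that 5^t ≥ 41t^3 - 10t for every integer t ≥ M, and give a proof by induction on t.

At t = 5: 3125 < 5075, so the inequality fails and M ≥ 6. We prove 5^t ≥ 41t^3 - 10t for all t ≥ 6.
Base step (t = 6): 5^t = 15625 and 41t^3 - 10t = 8796, so 15625 ≥ 8796.
Suppose the result is true for t = i, so 5^i ≥ 41i^3 - 10i.
Then 5^(i + 1) = 5·(5^i) ≥ 5·(41i^3 - 10i).
Also, for i ≥ 6 we have 5·(41i^3 - 10i) ≥ 41(i+1)^3 - 10(i+1), since 5·(41i^3 - 10i) − (41(i+1)^3 - 10(i+1)) = 164i^3 - 123i^2 - 163i - 31, which is nonnegative for all i ≥ 6.
Combining, 5^(i + 1) ≥ 41(i+1)^3 - 10(i+1).
This completes the induction.
Hence the smallest such M is 6.

M = 6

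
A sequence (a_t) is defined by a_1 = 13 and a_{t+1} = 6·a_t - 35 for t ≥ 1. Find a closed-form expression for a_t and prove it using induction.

a_t = 6^t + 7

Computing the first terms: a_1 = 13, a_2 = 43, a_3 = 223. This suggests a_t = 6^t + 7.
Base case (t = 1): the formula gives 13 = 13 = a_1.
Inductive step: assume the claim holds for t = j, so a_j = 6^j + 7.
Then a_{j+1} = 6·a_j - 35 = 6·(6^j + 7) - 35 = 6^(j + 1) + 7,
which is the claimed formula at t = j+1.
By the principle of mathematical induction, the result holds for all t ≥ 1.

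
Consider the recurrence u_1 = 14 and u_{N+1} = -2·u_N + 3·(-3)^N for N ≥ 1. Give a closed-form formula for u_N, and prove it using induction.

Computing the first terms: u_1 = 14, u_2 = -37, u_3 = 101. This suggests u_N = 5(-2)^(N - 1) + (-3)^(N + 1).
When N = 1: the formula gives 14 = 14 = u_1.
Inductive step: suppose the statement holds for some j ≥ 1, so u_j = 5(-2)^(j - 1) + (-3)^(j + 1).
Then u_{j+1} = -2·u_j + 3·(-3)^j = -2·(5(-2)^(j - 1) + (-3)^(j + 1)) + 3·(-3)^j = 5(-2)^j + (-3)^(j + 2) = 5(-2)^((j+1) - 1) + (-3)^((j+1) + 1),
which is the claimed formula at N = j+1.
Hence, by induction on N, the claim holds for every N ≥ 1.

u_N = 5(-2)^(N - 1) + (-3)^(N + 1)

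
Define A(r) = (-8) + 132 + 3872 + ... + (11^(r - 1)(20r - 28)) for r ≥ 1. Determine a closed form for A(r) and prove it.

We claim A(r) = 11^r(2r - 3) + 3 for all r ≥ 1.
Base case (r = 1): A(1) = -8, and the closed form gives -8. They agree.
Inductive step: assume the claim holds for r = k, so A(k) = 11^k(2k - 3) + 3.
Then A(k+1) = A(k) + (11^k(20k - 8)) = (11^k(2k - 3) + 3) + (11^k(20k - 8)).
Simplifying, A(k+1) = 22·11^k·k - 11·11^k + 3 = 11^(k+1)(2(k+1) - 3) + 3,
which is the closed form with r = k+1.
By the principle of mathematical induction, the result holds for all r ≥ 1.

A(r) = 11^r(2r - 3) + 3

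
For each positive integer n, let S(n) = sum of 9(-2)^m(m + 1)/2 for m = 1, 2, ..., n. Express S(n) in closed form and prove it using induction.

S(n) = (-2)^n(3n + 4) - 4

We claim S(n) = (-2)^n(3n + 4) - 4 for all n ≥ 1.
For the base case n = 1: S(1) = -18, and the closed form gives -18. They agree.
For the inductive step, assume it holds for an arbitrary m ≥ 1, so S(m) = (-2)^m(3m + 4) - 4.
Then S(m+1) = S(m) + (9(-2)^m(-m - 2)) = ((-2)^m(3m + 4) - 4) + (9(-2)^m(-m - 2)).
Simplifying, S(m+1) = -6(-2)^m·m - 14(-2)^m - 4 = (-2)^(m+1)(3(m+1) + 4) - 4,
which is the closed form with n = m+1.
Hence, by induction on n, the claim holds for every n ≥ 1.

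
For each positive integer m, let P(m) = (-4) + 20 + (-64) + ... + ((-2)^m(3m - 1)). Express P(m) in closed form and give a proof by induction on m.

P(m) = 2(-2)^m·m

We claim P(m) = 2(-2)^m·m for all m ≥ 1.
Base case (m = 1): P(1) = -4, and the closed form gives -4. They agree.
Inductive step: assume the claim holds for m = j, so P(j) = 2(-2)^j·j.
Then P(j+1) = P(j) + ((-2)^(j + 1)(3j + 2)) = (2(-2)^j·j) + ((-2)^(j + 1)(3j + 2)).
Simplifying, P(j+1) = (-2)^(j + 2)(-j - 1) = 2(-2)^(j+1)·(j+1),
which is the closed form with m = j+1.
This completes the induction.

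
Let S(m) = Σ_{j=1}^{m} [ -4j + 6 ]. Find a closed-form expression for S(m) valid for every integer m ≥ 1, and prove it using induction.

S(m) = -2m(m - 2)

We claim S(m) = -2m(m - 2) for all m ≥ 1.
Base case (m = 1): S(1) = 2, and the closed form gives 2. They agree.
Suppose the result is true for m = j, so S(j) = 2j(-j + 2).
Then S(j+1) = S(j) + (-4j + 2) = (2j(-j + 2)) + (-4j + 2).
Simplifying, S(j+1) = -2(j - 1)(j + 1) = -2(j+1)((j+1) - 2),
which is the closed form with m = j+1.
By induction, the statement is established for all m ≥ 1.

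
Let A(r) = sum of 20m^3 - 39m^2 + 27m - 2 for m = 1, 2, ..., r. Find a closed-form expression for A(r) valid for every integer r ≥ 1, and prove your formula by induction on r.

We claim A(r) = r(5r^3 - 3r^2 - r + 5) for all r ≥ 1.
Base step (r = 1): A(1) = 6, and the closed form gives 6. They agree.
For the inductive step, assume it holds for an arbitrary m ≥ 1, so A(m) = m(5m^3 - 3m^2 - m + 5).
Then A(m+1) = A(m) + (20m^3 + 21m^2 + 9m + 6) = (m(5m^3 - 3m^2 - m + 5)) + (20m^3 + 21m^2 + 9m + 6).
Simplifying, A(m+1) = (m + 1)(5m^3 + 12m^2 + 8m + 6) = (m+1)(5(m+1)^3 - 3(m+1)^2 - (m+1) + 5),
which is the closed form with r = m+1.
By the principle of mathematical induction, the result holds for all r ≥ 1.

A(r) = r(5r^3 - 3r^2 - r + 5)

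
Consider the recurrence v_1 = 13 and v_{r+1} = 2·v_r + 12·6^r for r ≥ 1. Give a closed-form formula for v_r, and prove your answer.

Computing the first terms: v_1 = 13, v_2 = 98, v_3 = 628. This suggests v_r = -5·2^(r - 1) + 3·6^r.
For the base case r = 1: the formula gives 13 = 13 = v_1.
Inductive step: assume the claim holds for r = k, so v_k = -5·2^(k - 1) + 3·6^k.
Then v_{k+1} = 2·v_k + 12·6^k = 2·(-5·2^(k - 1) + 3·6^k) + 12·6^k = -5·2^k + 3·6^(k + 1) = -5·2^((k+1) - 1) + 3·6^(k+1),
which is the claimed formula at r = k+1.
Hence, by induction on r, the claim holds for every r ≥ 1.

v_r = -5·2^(r - 1) + 3·6^r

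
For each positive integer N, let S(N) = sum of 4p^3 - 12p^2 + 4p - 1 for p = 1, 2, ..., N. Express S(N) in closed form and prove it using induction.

We claim S(N) = N(N^3 - 2N^2 - 3N - 1) for all N ≥ 1.
Base step (N = 1): S(1) = -5, and the closed form gives -5. They agree.
For the inductive step, assume it holds for an arbitrary p ≥ 1, so S(p) = p(p^3 - 2p^2 - 3p - 1).
Then S(p+1) = S(p) + (4p^3 - 8p - 5) = (p(p^3 - 2p^2 - 3p - 1)) + (4p^3 - 8p - 5).
Simplifying, S(p+1) = (p + 1)(p^3 + p^2 - 4p - 5) = (p+1)((p+1)^3 - 2(p+1)^2 - 3(p+1) - 1),
which is the closed form with N = p+1.
Hence, by induction on N, the claim holds for every N ≥ 1.

S(N) = N(N^3 - 2N^2 - 3N - 1)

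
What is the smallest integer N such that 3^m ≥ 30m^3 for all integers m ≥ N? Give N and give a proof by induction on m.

At m = 9: 19683 < 21870, so the inequality fails and N ≥ 10. We prove 3^m ≥ 30m^3 for all m ≥ 10.
Base case (m = 10): 3^m = 59049 and 30m^3 = 30000, so 59049 ≥ 30000.
Inductive step: suppose the statement holds for some j ≥ 10, so 3^j ≥ 30j^3.
Then 3^(j + 1) = 3·(3^j) ≥ 3·(30j^3).
Also, for j ≥ 10 we have 3·(30j^3) ≥ 30(j+1)^3, since 3 ≥ (1 + 1/j)^3 for all j ≥ 10.
Combining, 3^(j + 1) ≥ 30(j+1)^3.
Hence, by induction on m, the claim holds for every m ≥ 10.
Hence the smallest such N is 10.

N = 10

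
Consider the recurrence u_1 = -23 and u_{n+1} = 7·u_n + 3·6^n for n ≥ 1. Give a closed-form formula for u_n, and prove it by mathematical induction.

Computing the first terms: u_1 = -23, u_2 = -143, u_3 = -893. This suggests u_n = -3·6^n - 5·7^(n - 1).
Base case (n = 1): the formula gives -23 = -23 = u_1.
Suppose the result is true for n = r, so u_r = -3·6^r - 5·7^(r - 1).
Then u_{r+1} = 7·u_r + 3·6^r = 7·(-3·6^r - 5·7^(r - 1)) + 3·6^r = -3·6^(r + 1) - 5·7^r = -3·6^(r+1) - 5·7^((r+1) - 1),
which is the claimed formula at n = r+1.
By the principle of mathematical induction, the result holds for all n ≥ 1.

u_n = -3·6^n - 5·7^(n - 1)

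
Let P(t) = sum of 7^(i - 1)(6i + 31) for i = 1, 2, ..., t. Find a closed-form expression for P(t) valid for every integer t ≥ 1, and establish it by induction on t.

P(t) = 7^t(t + 5) - 5

We claim P(t) = 7^t(t + 5) - 5 for all t ≥ 1.
When t = 1: P(1) = 37, and the closed form gives 37. They agree.
For the inductive step, assume it holds for an arbitrary i ≥ 1, so P(i) = 7^i(i + 5) - 5.
Then P(i+1) = P(i) + (7^i(6i + 37)) = (7^i(i + 5) - 5) + (7^i(6i + 37)).
Simplifying, P(i+1) = 7·7^i·i + 42·7^i - 5 = 7^(i+1)((i+1) + 5) - 5,
which is the closed form with t = i+1.
Hence, by induction on t, the claim holds for every t ≥ 1.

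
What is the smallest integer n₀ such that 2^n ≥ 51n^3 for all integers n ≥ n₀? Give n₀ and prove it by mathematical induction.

At n = 18: 262144 < 297432, so the inequality fails and n₀ ≥ 19. We prove 2^n ≥ 51n^3 for all n ≥ 19.
Base step (n = 19): 2^n = 524288 and 51n^3 = 349809, so 524288 ≥ 349809.
Inductive step: suppose the statement holds for some j ≥ 19, so 2^j ≥ 51j^3.
Then 2^(j + 1) = 2·(2^j) ≥ 2·(51j^3).
Also, for j ≥ 19 we have 2·(51j^3) ≥ 51(j+1)^3, since 2 ≥ (1 + 1/j)^3 for all j ≥ 19.
Combining, 2^(j + 1) ≥ 51(j+1)^3.
By induction, the statement is established for all n ≥ 19.
Hence the smallest such n₀ is 19.

n₀ = 19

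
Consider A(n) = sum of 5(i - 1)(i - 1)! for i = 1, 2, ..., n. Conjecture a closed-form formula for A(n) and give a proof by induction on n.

We claim A(n) = 5n! - 5 for all n ≥ 1.
When n = 1: A(1) = 0, and the closed form gives 0. They agree.
Inductive step: suppose the statement holds for some i ≥ 1, so A(i) = 5i! - 5.
Then A(i+1) = A(i) + (5i·i!) = (5i! - 5) + (5i·i!).
Simplifying, A(i+1) = 5(i+1)! - 5,
which is the closed form with n = i+1.
By the principle of mathematical induction, the result holds for all n ≥ 1.

A(n) = 5n! - 5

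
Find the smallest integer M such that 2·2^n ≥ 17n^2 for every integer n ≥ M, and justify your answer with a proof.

At n = 9: 1024 < 1377, so the inequality fails and M ≥ 10. We prove 2·2^n ≥ 17n^2 for all n ≥ 10.
Base step (n = 10): 2·2^n = 2048 and 17n^2 = 1700, so 2048 ≥ 1700.
Inductive step: suppose the statement holds for some r ≥ 10, so 2·2^r ≥ 17r^2.
Then 2·2^(r + 1) = 2·(2·2^r) ≥ 2·(17r^2).
Also, for r ≥ 10 we have 2·(17r^2) ≥ 17(r+1)^2, since 2 ≥ (1 + 1/r)^2 for all r ≥ 10.
Combining, 2·2^(r + 1) ≥ 17(r+1)^2.
By the principle of mathematical induction, the result holds for all n ≥ 10.
Hence the smallest such M is 10.

M = 10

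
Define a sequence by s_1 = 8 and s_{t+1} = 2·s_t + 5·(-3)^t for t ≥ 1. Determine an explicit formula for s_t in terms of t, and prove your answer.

s_t = -(-3)^t + 5·2^(t - 1)

Computing the first terms: s_1 = 8, s_2 = 1, s_3 = 47. This suggests s_t = -(-3)^t + 5·2^(t - 1).
Base case (t = 1): the formula gives 8 = 8 = s_1.
Inductive step: suppose the statement holds for some i ≥ 1, so s_i = -(-3)^i + 5·2^(i - 1).
Then s_{i+1} = 2·s_i + 5·(-3)^i = 2·(-(-3)^i + 5·2^(i - 1)) + 5·(-3)^i = -(-3)^(i + 1) + 5·2^i = -(-3)^(i+1) + 5·2^((i+1) - 1),
which is the claimed formula at t = i+1.
By induction, the statement is established for all t ≥ 1.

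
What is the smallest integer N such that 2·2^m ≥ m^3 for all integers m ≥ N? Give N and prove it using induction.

At m = 7: 256 < 343, so the inequality fails and N ≥ 8. We prove 2·2^m ≥ m^3 for all m ≥ 8.
For the base case m = 8: 2·2^m = 512 and m^3 = 512, so 512 ≥ 512.
Inductive step: assume the claim holds for m = k, so 2·2^k ≥ k^3.
Then 2·2^(k + 1) = 2·(2·2^k) ≥ 2·(k^3).
Also, for k ≥ 8 we have 2·(k^3) ≥ (k+1)^3, since 2 ≥ (1 + 1/k)^3 for all k ≥ 8.
Combining, 2·2^(k + 1) ≥ (k+1)^3.
This completes the induction.
Hence the smallest such N is 8.

N = 8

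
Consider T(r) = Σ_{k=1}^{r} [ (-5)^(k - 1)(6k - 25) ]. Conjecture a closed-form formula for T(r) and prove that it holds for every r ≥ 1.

We claim T(r) = (-5)^r(-r + 4) - 4 for all r ≥ 1.
For the base case r = 1: T(1) = -19, and the closed form gives -19. They agree.
Inductive step: suppose the statement holds for some k ≥ 1, so T(k) = (-5)^k(-k + 4) - 4.
Then T(k+1) = T(k) + ((-5)^k(6k - 19)) = ((-5)^k(-k + 4) - 4) + ((-5)^k(6k - 19)).
Simplifying, T(k+1) = 5(-5)^k·k - 15(-5)^k - 4 = (-5)^(k+1)(-(k+1) + 4) - 4,
which is the closed form with r = k+1.
Hence, by induction on r, the claim holds for every r ≥ 1.

T(r) = (-5)^r(-r + 4) - 4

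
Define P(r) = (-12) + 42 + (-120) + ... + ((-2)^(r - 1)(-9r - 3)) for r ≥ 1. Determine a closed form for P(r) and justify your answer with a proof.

We claim P(r) = (-2)^r(3r + 2) - 2 for all r ≥ 1.
When r = 1: P(1) = -12, and the closed form gives -12. They agree.
For the inductive step, assume it holds for an arbitrary m ≥ 1, so P(m) = (-2)^m(3m + 2) - 2.
Then P(m+1) = P(m) + ((-2)^m(-9m - 12)) = ((-2)^m(3m + 2) - 2) + ((-2)^m(-9m - 12)).
Simplifying, P(m+1) = -6(-2)^m·m - 10(-2)^m - 2 = (-2)^(m+1)(3(m+1) + 2) - 2,
which is the closed form with r = m+1.
By induction, the statement is established for all r ≥ 1.

P(r) = (-2)^r(3r + 2) - 2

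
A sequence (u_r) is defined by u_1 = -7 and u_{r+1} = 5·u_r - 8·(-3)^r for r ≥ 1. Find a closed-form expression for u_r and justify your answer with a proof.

Computing the first terms: u_1 = -7, u_2 = -11, u_3 = -127. This suggests u_r = (-3)^r - 4·5^(r - 1).
Base step (r = 1): the formula gives -7 = -7 = u_1.
Inductive step: assume the claim holds for r = p, so u_p = (-3)^p - 4·5^(p - 1).
Then u_{p+1} = 5·u_p - 8·(-3)^p = 5·((-3)^p - 4·5^(p - 1)) - 8·(-3)^p = (-3)^(p + 1) - 4·5^p = (-3)^(p+1) - 4·5^((p+1) - 1),
which is the claimed formula at r = p+1.
This completes the induction.

u_r = (-3)^r - 4·5^(r - 1)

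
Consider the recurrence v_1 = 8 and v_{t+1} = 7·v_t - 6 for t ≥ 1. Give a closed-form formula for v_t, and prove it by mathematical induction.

v_t = 7^t + 1

Computing the first terms: v_1 = 8, v_2 = 50, v_3 = 344. This suggests v_t = 7^t + 1.
When t = 1: the formula gives 8 = 8 = v_1.
Inductive step: suppose the statement holds for some p ≥ 1, so v_p = 7^p + 1.
Then v_{p+1} = 7·v_p - 6 = 7·(7^p + 1) - 6 = 7^(p + 1) + 1,
which is the claimed formula at t = p+1.
Hence, by induction on t, the claim holds for every t ≥ 1.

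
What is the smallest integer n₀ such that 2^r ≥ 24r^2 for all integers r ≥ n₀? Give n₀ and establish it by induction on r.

At r = 11: 2048 < 2904, so the inequality fails and n₀ ≥ 12. We prove 2^r ≥ 24r^2 for all r ≥ 12.
When r = 12: 2^r = 4096 and 24r^2 = 3456, so 4096 ≥ 3456.
Inductive step: suppose the statement holds for some m ≥ 12, so 2^m ≥ 24m^2.
Then 2^(m + 1) = 2·(2^m) ≥ 2·(24m^2).
Also, for m ≥ 12 we have 2·(24m^2) ≥ 24(m+1)^2, since 2 ≥ (1 + 1/m)^2 for all m ≥ 12.
Combining, 2^(m + 1) ≥ 24(m+1)^2.
By induction, the statement is established for all r ≥ 12.
Hence the smallest such n₀ is 12.

n₀ = 12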